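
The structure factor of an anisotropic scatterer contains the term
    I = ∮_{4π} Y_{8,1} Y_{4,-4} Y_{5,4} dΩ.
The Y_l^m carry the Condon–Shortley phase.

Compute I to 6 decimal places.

0.000000

Σmᵢ = 1 ≠ 0, so the φ-integral vanishes; I = 0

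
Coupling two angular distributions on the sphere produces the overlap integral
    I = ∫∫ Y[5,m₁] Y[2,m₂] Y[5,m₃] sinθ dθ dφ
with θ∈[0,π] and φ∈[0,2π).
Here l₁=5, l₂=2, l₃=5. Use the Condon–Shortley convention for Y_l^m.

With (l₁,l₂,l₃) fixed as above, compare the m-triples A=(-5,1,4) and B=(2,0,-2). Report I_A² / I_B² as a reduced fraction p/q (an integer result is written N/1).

l's match ⇒ only the (l;m) 3-j factors differ between A and B.
A: triangle coeff Δ(5,2,5) = 1/38610; Σ_t [2,2]: t=2:+1/80640 = 1/80640; (3j)²=9/286 [(5 2 5; -5 1 4)], sign=-1
B: triangle coeff Δ(5,2,5) = 1/38610; Σ_t [0,2]: t=0:+1/2880 t=1:−1/1440 t=2:+1/20160 = -1/3360; (3j)²=6/715 [(5 2 5; 2 0 -2)], sign=+1
I_A²/I_B² = (9/286)/(6/715) = 15/4

15/4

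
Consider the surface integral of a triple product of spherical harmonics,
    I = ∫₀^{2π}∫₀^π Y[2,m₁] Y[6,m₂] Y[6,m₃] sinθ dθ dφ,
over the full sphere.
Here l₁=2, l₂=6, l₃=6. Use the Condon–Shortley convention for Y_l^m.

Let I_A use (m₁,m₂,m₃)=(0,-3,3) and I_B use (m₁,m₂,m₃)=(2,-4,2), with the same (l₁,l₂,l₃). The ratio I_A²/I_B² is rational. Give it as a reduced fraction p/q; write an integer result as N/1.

5/36

Shared (l₁,l₂,l₃)=(2,6,6): N and (l;000)² cancel in I_A²/I_B².
A: Δ = 2!·2!·10!/15! = 1/90090; Racah Σ t=0..2: t=0:+1/120960 t=1:−1/80640 t=2:+1/1451520 = -1/290304; ⇒ 3j(2 6 6; 0 -3 3)² = 5/2002, sgn +1
B: Δ = 2!·2!·10!/15! = 1/90090; Racah Σ t=0..0: t=0:+1/322560 = 1/322560; ⇒ 3j(2 6 6; 2 -4 2)² = 18/1001, sgn +1
I_A²/I_B² = (5/2002)/(18/1001) = 5/36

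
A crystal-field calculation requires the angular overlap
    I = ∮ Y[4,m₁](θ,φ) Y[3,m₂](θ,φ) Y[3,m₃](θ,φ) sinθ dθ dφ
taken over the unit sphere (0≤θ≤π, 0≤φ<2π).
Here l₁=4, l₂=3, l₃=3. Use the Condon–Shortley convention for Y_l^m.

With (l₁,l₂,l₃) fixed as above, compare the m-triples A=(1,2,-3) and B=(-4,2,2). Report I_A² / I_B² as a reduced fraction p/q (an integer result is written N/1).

Same 4,3,3: normalisation and zero-m 3j drop out of the ratio.
A: Δ: 4! 4! 2! / 11! → 1/34650; sum: t=3:−1/288 = -1/288; 3j²(4 3 3; 1 2 -3) = Δ·Π!·Σ² = 5/231  (sign -1)
B: Δ: 4! 4! 2! / 11! → 1/34650; sum: t=4:+1/576 = 1/576; 3j²(4 3 3; -4 2 2) = Δ·Π!·Σ² = 5/99  (sign -1)
I_A²/I_B² = (5/231)/(5/99) = 3/7

3/7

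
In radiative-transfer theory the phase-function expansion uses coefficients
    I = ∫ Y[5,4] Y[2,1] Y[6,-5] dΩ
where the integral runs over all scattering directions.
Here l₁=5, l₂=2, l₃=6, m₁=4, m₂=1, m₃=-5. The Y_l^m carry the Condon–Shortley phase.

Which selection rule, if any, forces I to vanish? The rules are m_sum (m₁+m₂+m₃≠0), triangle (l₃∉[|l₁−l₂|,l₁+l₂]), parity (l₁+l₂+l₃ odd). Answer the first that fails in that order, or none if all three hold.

parity

Σmᵢ = 0  ✓
l₃∈[|l₁−l₂|,l₁+l₂]=[3,7], have l₃=6  ✓
Σlᵢ = 13 ⇒ odd  ✗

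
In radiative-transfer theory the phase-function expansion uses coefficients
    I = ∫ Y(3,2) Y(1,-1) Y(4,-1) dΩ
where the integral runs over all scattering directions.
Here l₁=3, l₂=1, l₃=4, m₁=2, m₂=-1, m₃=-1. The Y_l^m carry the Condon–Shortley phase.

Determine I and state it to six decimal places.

-0.106622

Checks pass: Σm=0; 8 even; l₃=4∈[2,4].
(2·3+1)(2·1+1)(2·4+1) = 189
Δ: 0! 6! 2! / 9! → 1/252
sum: t=0:+1/36 = 1/36
3j²(3 1 4; 0 0 0) = Δ·Π!·Σ² = 4/63  (sign +1)
sum: t=0:+1/240 = 1/240
3j²(3 1 4; 2 -1 -1) = Δ·Π!·Σ² = 1/84  (sign -1)
combine: 4πI² = 189·4/63·1/84 = 1/7
take √, sign -1: I = -0.10662181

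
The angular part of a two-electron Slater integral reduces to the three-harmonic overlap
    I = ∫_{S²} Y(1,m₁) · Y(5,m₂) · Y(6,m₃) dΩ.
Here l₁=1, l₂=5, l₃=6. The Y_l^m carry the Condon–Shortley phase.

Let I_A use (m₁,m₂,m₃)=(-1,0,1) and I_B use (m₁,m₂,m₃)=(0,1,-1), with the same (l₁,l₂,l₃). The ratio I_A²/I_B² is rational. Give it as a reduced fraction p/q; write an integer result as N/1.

Same 1,5,6: normalisation and zero-m 3j drop out of the ratio.
A: Δ: 0! 2! 10! / 13! → 1/858; sum: t=0:+1/28800 = 1/28800; 3j²(1 5 6; -1 0 1) = Δ·Π!·Σ² = 7/286  (sign -1)
B: Δ: 0! 2! 10! / 13! → 1/858; sum: t=0:+1/17280 = 1/17280; 3j²(1 5 6; 0 1 -1) = Δ·Π!·Σ² = 35/858  (sign -1)
I_A²/I_B² = (7/286)/(35/858) = 3/5

3/5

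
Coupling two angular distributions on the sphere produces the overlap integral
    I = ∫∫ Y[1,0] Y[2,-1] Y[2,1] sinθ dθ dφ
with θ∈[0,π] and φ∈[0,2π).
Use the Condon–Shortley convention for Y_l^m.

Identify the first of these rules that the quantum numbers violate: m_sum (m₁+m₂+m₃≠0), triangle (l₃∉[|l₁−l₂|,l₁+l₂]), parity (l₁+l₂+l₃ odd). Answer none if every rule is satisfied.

parity

azimuthal sum: 0 − 1 + 1 = 0  ✓
1 ≤ 2 ≤ 3 (triangle on l)  ✓
L = 1 + 2 + 2 = 5 (odd)  ✗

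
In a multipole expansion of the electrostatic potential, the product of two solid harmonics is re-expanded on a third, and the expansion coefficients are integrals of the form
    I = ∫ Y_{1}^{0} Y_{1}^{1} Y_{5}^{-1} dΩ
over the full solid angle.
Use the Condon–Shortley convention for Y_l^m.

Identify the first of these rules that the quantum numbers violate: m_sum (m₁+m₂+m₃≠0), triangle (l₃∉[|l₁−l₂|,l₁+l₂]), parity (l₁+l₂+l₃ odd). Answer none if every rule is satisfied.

triangle

m₁+m₂+m₃ = 0 + 1 − 1 = 0  ✓
triangle: |1−1|=0 ≤ l₃=5 ≤ 1+1=2  ✗
parity: l₁+l₂+l₃ = 7 is odd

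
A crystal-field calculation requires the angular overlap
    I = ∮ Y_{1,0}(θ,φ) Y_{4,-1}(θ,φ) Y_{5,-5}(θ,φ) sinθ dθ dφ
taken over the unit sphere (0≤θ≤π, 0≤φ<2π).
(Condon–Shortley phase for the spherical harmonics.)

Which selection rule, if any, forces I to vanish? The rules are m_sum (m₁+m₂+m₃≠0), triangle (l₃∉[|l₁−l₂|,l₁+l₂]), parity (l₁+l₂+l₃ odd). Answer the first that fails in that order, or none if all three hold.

m_sum

azimuthal sum: 0 − 1 − 5 = -6  ✗
3 ≤ 5 ≤ 5 (triangle on l)
L = 1 + 4 + 5 = 10 (even)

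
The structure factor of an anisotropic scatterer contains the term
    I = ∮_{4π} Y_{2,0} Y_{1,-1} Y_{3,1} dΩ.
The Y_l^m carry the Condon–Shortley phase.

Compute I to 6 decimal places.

Checks pass: Σm=0; 6 even; l₃=3∈[1,3].
(2·2+1)(2·1+1)(2·3+1) = 105
Δ: 0! 4! 2! / 7! → 1/105
sum: t=0:+1/4 = 1/4
3j²(2 1 3; 0 0 0) = Δ·Π!·Σ² = 3/35  (sign -1)
sum: t=0:+1/8 = 1/8
3j²(2 1 3; 0 -1 1) = Δ·Π!·Σ² = 2/35  (sign +1)
combine: 4πI² = 105·3/35·2/35 = 18/35
take √, sign -1: I = -0.20230066

-0.202301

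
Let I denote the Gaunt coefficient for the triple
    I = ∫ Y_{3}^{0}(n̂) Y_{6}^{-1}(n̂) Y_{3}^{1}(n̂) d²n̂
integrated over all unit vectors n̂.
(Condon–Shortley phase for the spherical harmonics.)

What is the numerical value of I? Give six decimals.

m-sum 0 ✓  L=12 even ✓  3≤3≤9 ✓
Π(2lᵢ+1) = 7×13×7 = 637
triangle coeff Δ(3,6,3) = 1/12012
Σ_t [3,3]: t=3:−1/1296 = -1/1296
(3j)²=100/3003 [(3 6 3; 0 0 0)], sign=+1
Σ_t [3,3]: t=3:−1/1728 = -1/1728
(3j)²=25/858 [(3 6 3; 0 -1 1)], sign=-1
⇒ 4πI² = 8750/14157
I = (-1)√(8750/14157/(4π)) = -0.22177545

-0.221775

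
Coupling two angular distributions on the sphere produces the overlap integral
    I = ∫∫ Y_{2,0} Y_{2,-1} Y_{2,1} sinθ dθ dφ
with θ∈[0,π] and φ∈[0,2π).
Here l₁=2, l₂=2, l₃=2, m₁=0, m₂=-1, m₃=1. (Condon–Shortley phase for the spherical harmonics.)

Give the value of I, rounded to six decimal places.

Rules hold: Σm=0, L=6 even, 0≤2≤4.
N = 5·5·5 = 125
Δ = 2!·2!·2!/7! = 1/630
Racah Σ t=0..2: t=0:+1/8 t=1:−1/1 t=2:+1/8 = -3/4
⇒ 3j(2 2 2; 0 0 0)² = 2/35, sgn -1
Racah Σ t=0..1: t=0:+1/4 t=1:−1/2 = -1/4
⇒ 3j(2 2 2; 0 -1 1)² = 1/70, sgn +1
4πI² = N·(3j₀)²·(3jₘ)² = 5/49
I = -1·√(0.102041/4π) = -0.09011188

-0.090112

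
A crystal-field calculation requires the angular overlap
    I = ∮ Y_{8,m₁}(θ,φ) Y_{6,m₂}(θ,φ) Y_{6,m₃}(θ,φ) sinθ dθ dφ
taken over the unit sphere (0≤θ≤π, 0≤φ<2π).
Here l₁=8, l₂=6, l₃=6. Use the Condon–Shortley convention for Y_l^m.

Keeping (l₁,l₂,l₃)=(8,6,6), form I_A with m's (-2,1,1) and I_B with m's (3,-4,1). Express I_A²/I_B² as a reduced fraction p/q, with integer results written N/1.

72/11

Shared (l₁,l₂,l₃)=(8,6,6): N and (l;000)² cancel in I_A²/I_B².
A: Δ = 8!·8!·4!/21! = 1/1309458150; Racah Σ t=3..7: t=3:−1/87091200 t=4:+1/4976640 t=5:−1/2073600 t=6:+1/4976640 t=7:−1/87091200 = -1/9676800; ⇒ 3j(8 6 6; -2 1 1)² = 360/46189, sgn +1
B: Δ = 8!·8!·4!/21! = 1/1309458150; Racah Σ t=0..2: t=0:+1/116121600 t=1:−1/17418240 t=2:+1/24883200 = -1/116121600; ⇒ 3j(8 6 6; 3 -4 1)² = 5/4199, sgn +1
I_A²/I_B² = (360/46189)/(5/4199) = 72/11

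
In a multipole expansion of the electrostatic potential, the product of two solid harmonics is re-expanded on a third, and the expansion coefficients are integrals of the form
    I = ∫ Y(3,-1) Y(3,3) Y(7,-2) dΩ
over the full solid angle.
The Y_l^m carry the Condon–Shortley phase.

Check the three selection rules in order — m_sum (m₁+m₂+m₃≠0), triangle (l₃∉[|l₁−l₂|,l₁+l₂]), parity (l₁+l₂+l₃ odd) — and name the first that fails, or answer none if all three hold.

triangle

azimuthal sum: -1 + 3 − 2 = 0  ✓
0 ≤ 7 ≤ 6 (triangle on l)  ✗
L = 3 + 3 + 7 = 13 (odd)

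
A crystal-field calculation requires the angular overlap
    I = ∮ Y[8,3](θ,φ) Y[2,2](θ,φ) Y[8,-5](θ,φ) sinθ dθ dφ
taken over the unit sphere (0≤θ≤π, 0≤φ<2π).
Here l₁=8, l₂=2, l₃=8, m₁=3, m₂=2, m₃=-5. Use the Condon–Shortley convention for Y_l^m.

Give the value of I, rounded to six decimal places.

Rules hold: Σm=0, L=18 even, 6≤8≤10.
N = 17·5·17 = 1445
Δ = 2!·14!·2!/19! = 1/348840
Racah Σ t=0..2: t=0:+1/116121600 t=1:−1/25401600 t=2:+1/116121600 = -1/45158400
⇒ 3j(8 2 8; 0 0 0)² = 24/1615, sgn -1
Racah Σ t=2..2: t=2:+1/958003200 = 1/958003200
⇒ 3j(8 2 8; 3 2 -5)² = 13/969, sgn -1
4πI² = N·(3j₀)²·(3jₘ)² = 104/361
I = +1·√(0.288089/4π) = 0.15141125

0.151411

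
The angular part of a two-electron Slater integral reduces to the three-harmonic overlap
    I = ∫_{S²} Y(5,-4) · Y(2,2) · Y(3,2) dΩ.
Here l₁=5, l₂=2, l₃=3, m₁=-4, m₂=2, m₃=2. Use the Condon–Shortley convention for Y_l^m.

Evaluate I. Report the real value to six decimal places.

Checks pass: Σm=0; 10 even; l₃=3∈[3,7].
(2·5+1)(2·2+1)(2·3+1) = 385
Δ: 4! 6! 0! / 11! → 1/2310
sum: t=2:+1/144 = 1/144
3j²(5 2 3; 0 0 0) = Δ·Π!·Σ² = 10/231  (sign -1)
sum: t=4:+1/2880 = 1/2880
3j²(5 2 3; -4 2 2) = Δ·Π!·Σ² = 3/55  (sign -1)
combine: 4πI² = 385·10/231·3/55 = 10/11
take √, sign +1: I = 0.26896683

0.268967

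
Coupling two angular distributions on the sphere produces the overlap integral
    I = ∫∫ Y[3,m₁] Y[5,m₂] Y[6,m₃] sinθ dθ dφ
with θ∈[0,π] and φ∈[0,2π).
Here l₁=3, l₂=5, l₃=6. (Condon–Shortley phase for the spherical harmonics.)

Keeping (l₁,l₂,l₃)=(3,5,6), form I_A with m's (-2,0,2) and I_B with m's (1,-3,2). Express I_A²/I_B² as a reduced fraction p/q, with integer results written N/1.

l's match ⇒ only the (l;m) 3-j factors differ between A and B.
A: triangle coeff Δ(3,5,6) = 1/675675; Σ_t [1,2]: t=1:−1/13824 t=2:+1/8640 = 1/23040; (3j)²=2/429 [(3 5 6; -2 0 2)], sign=+1
B: triangle coeff Δ(3,5,6) = 1/675675; Σ_t [0,2]: t=0:+1/11520 t=1:−1/30240 t=2:+1/1935360 = 1/18432; (3j)²=7/429 [(3 5 6; 1 -3 2)], sign=+1
I_A²/I_B² = (2/429)/(7/429) = 2/7

2/7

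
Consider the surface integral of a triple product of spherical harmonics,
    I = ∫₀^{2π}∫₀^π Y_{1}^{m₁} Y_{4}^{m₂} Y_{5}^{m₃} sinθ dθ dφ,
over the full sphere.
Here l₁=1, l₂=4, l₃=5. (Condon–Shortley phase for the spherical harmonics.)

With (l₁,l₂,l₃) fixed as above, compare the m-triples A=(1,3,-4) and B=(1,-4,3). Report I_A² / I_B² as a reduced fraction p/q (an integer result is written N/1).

36/1

l's match ⇒ only the (l;m) 3-j factors differ between A and B.
A: triangle coeff Δ(1,4,5) = 1/495; Σ_t [0,0]: t=0:+1/10080 = 1/10080; (3j)²=4/55 [(1 4 5; 1 3 -4)], sign=-1
B: triangle coeff Δ(1,4,5) = 1/495; Σ_t [0,0]: t=0:+1/80640 = 1/80640; (3j)²=1/495 [(1 4 5; 1 -4 3)], sign=+1
I_A²/I_B² = (4/55)/(1/495) = 36/1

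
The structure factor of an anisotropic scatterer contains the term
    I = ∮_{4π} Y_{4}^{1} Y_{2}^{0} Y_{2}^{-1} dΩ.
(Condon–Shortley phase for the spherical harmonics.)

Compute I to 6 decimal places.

m-sum 0 ✓  L=8 even ✓  2≤2≤6 ✓
Π(2lᵢ+1) = 9×5×5 = 225
triangle coeff Δ(4,2,2) = 1/630
Σ_t [2,2]: t=2:+1/16 = 1/16
(3j)²=2/35 [(4 2 2; 0 0 0)], sign=+1
Σ_t [2,2]: t=2:+1/24 = 1/24
(3j)²=1/21 [(4 2 2; 1 0 -1)], sign=-1
⇒ 4πI² = 30/49
I = (-1)√(30/49/(4π)) = -0.22072812

-0.220728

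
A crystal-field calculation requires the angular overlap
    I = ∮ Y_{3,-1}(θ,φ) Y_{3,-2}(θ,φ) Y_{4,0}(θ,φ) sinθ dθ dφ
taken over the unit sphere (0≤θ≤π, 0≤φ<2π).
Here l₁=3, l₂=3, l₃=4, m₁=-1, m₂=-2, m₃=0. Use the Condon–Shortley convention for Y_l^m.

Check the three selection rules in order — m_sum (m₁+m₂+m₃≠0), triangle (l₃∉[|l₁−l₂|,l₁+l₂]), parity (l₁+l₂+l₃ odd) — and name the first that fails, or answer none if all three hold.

m₁+m₂+m₃ = -1 − 2 + 0 = -3  ✗
triangle: |3−3|=0 ≤ l₃=4 ≤ 3+3=6
parity: l₁+l₂+l₃ = 10 is even

m_sum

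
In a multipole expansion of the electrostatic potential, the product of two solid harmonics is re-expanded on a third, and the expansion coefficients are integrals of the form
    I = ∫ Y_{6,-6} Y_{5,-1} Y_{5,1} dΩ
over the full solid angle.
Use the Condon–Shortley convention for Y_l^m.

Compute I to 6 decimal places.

0.000000

m-sum = -6 − 1 + 1 = -6 ≠ 0 ⇒ I = 0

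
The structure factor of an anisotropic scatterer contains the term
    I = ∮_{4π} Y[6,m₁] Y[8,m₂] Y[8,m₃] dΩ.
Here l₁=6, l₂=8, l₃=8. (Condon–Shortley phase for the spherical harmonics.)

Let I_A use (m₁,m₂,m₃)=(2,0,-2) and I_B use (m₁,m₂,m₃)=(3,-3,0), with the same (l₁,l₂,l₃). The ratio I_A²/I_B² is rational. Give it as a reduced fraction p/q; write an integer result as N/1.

Shared (l₁,l₂,l₃)=(6,8,8): N and (l;000)² cancel in I_A²/I_B².
A: Δ = 6!·6!·10!/23! = 1/13742520792; Racah Σ t=0..4: t=0:+1/2786918400 t=1:−1/130636800 t=2:+1/39813120 t=3:−1/62208000 t=4:+1/597196800 = 143/41803776000; ⇒ 3j(6 8 8; 2 0 -2)² = 26/7429, sgn +1
B: Δ = 6!·6!·10!/23! = 1/13742520792; Racah Σ t=0..3: t=0:+1/373248000 t=1:−1/99532800 t=2:+1/174182400 t=3:−1/2090188800 = -11/5225472000; ⇒ 3j(6 8 8; 3 -3 0)² = 528/96577, sgn -1
I_A²/I_B² = (26/7429)/(528/96577) = 169/264

169/264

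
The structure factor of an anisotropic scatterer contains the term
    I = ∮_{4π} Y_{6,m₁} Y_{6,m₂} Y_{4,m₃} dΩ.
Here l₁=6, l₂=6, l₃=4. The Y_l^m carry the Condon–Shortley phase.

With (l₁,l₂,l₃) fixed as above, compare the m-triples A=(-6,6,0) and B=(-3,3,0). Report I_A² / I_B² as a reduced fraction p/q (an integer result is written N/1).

Same 6,6,4: normalisation and zero-m 3j drop out of the ratio.
A: Δ: 8! 4! 4! / 17! → 1/15315300; sum: t=8:+1/23224320 = 1/23224320; 3j²(6 6 4; -6 6 0) = Δ·Π!·Σ² = 99/6188  (sign +1)
B: Δ: 8! 4! 4! / 17! → 1/15315300; sum: t=5:−1/414720 t=6:+1/51840 t=7:−1/80640 t=8:+1/1451520 = 1/193536; 3j²(6 6 4; -3 3 0) = Δ·Π!·Σ² = 81/17017  (sign +1)
I_A²/I_B² = (99/6188)/(81/17017) = 121/36

121/36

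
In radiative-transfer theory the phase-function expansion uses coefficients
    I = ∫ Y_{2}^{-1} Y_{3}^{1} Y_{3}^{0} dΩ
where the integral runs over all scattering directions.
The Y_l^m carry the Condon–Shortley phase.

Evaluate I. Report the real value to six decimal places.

m-sum 0 ✓  L=8 even ✓  1≤3≤5 ✓
Π(2lᵢ+1) = 5×7×7 = 245
triangle coeff Δ(2,3,3) = 1/3780
Σ_t [0,2]: t=0:+1/24 t=1:−1/4 t=2:+1/24 = -1/6
(3j)²=4/105 [(2 3 3; 0 0 0)], sign=+1
Σ_t [1,2]: t=1:−1/12 t=2:+1/8 = 1/24
(3j)²=1/210 [(2 3 3; -1 1 0)], sign=-1
⇒ 4πI² = 2/45
I = (-1)√(2/45/(4π)) = -0.05947080

-0.059471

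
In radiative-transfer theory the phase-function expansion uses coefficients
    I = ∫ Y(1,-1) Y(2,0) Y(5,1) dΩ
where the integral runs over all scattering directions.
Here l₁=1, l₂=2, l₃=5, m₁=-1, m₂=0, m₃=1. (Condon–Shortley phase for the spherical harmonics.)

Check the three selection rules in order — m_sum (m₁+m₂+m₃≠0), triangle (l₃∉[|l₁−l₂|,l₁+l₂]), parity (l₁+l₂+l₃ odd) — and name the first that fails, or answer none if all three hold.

Σmᵢ = 0  ✓
l₃∈[|l₁−l₂|,l₁+l₂]=[1,3], have l₃=5  ✗
Σlᵢ = 8 ⇒ even

triangle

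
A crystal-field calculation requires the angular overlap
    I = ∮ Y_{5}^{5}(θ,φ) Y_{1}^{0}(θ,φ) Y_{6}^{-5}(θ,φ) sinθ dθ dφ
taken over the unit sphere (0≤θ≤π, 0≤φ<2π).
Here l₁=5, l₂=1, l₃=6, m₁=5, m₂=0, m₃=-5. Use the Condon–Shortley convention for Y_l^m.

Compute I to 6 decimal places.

Checks pass: Σm=0; 12 even; l₃=6∈[4,6].
(2·5+1)(2·1+1)(2·6+1) = 429
Δ: 0! 10! 2! / 13! → 1/858
sum: t=0:+1/14400 = 1/14400
3j²(5 1 6; 0 0 0) = Δ·Π!·Σ² = 6/143  (sign +1)
sum: t=0:+1/3628800 = 1/3628800
3j²(5 1 6; 5 0 -5) = Δ·Π!·Σ² = 1/78  (sign -1)
combine: 4πI² = 429·6/143·1/78 = 3/13
take √, sign -1: I = -0.13551395

-0.135514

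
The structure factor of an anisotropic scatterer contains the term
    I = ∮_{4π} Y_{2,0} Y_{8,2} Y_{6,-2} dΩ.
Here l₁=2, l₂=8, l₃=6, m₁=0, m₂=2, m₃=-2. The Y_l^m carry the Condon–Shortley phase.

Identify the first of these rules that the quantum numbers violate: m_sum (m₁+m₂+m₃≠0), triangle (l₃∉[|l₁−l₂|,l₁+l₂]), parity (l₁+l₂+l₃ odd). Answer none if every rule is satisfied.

none

Σmᵢ = 0  ✓
l₃∈[|l₁−l₂|,l₁+l₂]=[6,10], have l₃=6  ✓
Σlᵢ = 16 ⇒ even  ✓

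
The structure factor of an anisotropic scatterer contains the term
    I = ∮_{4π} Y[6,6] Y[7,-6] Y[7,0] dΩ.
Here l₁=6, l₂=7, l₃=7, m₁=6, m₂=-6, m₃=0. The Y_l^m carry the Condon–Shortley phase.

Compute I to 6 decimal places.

-0.087336

m-sum 0 ✓  L=20 even ✓  1≤7≤13 ✓
Π(2lᵢ+1) = 13×15×15 = 2925
triangle coeff Δ(6,7,7) = 1/2444321880
Σ_t [0,6]: t=0:+1/2612736000 t=1:−1/20736000 t=2:+1/1658880 t=3:−1/746496 t=4:+1/1658880 t=5:−1/20736000 t=6:+1/2612736000 = -1/4354560
(3j)²=1000/138567 [(6 7 7; 0 0 0)], sign=+1
Σ_t [0,0]: t=0:+1/2612736000 = 1/2612736000
(3j)²=22/4845 [(6 7 7; 6 -6 0)], sign=-1
⇒ 4πI² = 10000/104329
I = (-1)√(10000/104329/(4π)) = -0.08733585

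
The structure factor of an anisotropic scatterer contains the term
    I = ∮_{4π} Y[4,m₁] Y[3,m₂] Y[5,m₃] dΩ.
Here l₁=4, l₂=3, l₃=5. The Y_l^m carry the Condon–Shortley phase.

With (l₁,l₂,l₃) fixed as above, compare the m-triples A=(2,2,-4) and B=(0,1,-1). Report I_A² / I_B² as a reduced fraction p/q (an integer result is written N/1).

l's match ⇒ only the (l;m) 3-j factors differ between A and B.
A: triangle coeff Δ(4,3,5) = 1/180180; Σ_t [1,2]: t=1:−1/2880 t=2:+1/8640 = -1/4320; (3j)²=8/429 [(4 3 5; 2 2 -4)], sign=+1
B: triangle coeff Δ(4,3,5) = 1/180180; Σ_t [0,2]: t=0:+1/2304 t=1:−1/216 t=2:+1/384 = -11/6912; (3j)²=11/1638 [(4 3 5; 0 1 -1)], sign=-1
I_A²/I_B² = (8/429)/(11/1638) = 336/121

336/121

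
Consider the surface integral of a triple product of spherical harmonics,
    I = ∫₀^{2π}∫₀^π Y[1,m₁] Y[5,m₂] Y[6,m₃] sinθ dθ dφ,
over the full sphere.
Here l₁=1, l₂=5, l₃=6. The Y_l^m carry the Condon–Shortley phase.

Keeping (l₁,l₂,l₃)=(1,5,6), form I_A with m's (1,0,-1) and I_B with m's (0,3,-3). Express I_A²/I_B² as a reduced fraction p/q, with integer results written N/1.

7/9

Shared (l₁,l₂,l₃)=(1,5,6): N and (l;000)² cancel in I_A²/I_B².
A: Δ = 0!·2!·10!/13! = 1/858; Racah Σ t=0..0: t=0:+1/28800 = 1/28800; ⇒ 3j(1 5 6; 1 0 -1)² = 7/286, sgn -1
B: Δ = 0!·2!·10!/13! = 1/858; Racah Σ t=0..0: t=0:+1/80640 = 1/80640; ⇒ 3j(1 5 6; 0 3 -3)² = 9/286, sgn -1
I_A²/I_B² = (7/286)/(9/286) = 7/9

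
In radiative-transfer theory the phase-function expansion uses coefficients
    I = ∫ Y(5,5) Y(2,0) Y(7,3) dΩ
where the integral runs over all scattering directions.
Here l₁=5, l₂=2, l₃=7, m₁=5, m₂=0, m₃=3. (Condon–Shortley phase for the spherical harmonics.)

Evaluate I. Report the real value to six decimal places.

0.000000

m-sum = 5 + 0 + 3 = 8 ≠ 0 ⇒ I = 0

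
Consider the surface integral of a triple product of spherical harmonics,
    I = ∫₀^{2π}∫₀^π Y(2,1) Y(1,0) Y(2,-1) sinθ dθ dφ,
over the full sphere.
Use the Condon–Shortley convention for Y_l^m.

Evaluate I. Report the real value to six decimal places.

L=5 odd ⇒ parity kills the (l;000) factor ⇒ I = 0

0.000000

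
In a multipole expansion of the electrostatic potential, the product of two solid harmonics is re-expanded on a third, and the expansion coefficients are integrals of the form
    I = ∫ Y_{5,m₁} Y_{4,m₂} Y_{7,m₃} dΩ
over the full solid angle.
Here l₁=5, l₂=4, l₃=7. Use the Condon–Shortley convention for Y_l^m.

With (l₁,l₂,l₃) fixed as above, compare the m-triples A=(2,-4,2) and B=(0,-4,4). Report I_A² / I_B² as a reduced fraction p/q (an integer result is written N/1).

l's match ⇒ only the (l;m) 3-j factors differ between A and B.
A: triangle coeff Δ(5,4,7) = 1/6126120; Σ_t [0,0]: t=0:+1/1036800 = 1/1036800; (3j)²=98/12155 [(5 4 7; 2 -4 2)], sign=-1
B: triangle coeff Δ(5,4,7) = 1/6126120; Σ_t [0,0]: t=0:+1/1036800 = 1/1036800; (3j)²=14/663 [(5 4 7; 0 -4 4)], sign=-1
I_A²/I_B² = (98/12155)/(14/663) = 21/55

21/55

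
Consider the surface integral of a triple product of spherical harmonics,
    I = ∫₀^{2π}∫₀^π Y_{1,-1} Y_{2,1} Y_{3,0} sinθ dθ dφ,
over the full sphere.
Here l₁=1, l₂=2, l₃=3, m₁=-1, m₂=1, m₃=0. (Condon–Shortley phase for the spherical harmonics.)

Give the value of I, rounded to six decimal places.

Rules hold: Σm=0, L=6 even, 1≤3≤3.
N = 3·5·7 = 105
Δ = 0!·2!·4!/7! = 1/105
Racah Σ t=0..0: t=0:+1/4 = 1/4
⇒ 3j(1 2 3; 0 0 0)² = 3/35, sgn -1
Racah Σ t=0..0: t=0:+1/12 = 1/12
⇒ 3j(1 2 3; -1 1 0)² = 1/35, sgn -1
4πI² = N·(3j₀)²·(3jₘ)² = 9/35
I = +1·√(0.257143/4π) = 0.14304817

0.143048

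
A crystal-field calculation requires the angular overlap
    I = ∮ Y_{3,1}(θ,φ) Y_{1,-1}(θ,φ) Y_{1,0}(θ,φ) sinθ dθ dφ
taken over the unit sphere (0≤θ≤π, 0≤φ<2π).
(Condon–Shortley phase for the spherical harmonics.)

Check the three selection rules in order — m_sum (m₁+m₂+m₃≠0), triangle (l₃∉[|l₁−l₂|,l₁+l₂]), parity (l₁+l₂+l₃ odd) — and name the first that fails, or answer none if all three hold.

triangle

m₁+m₂+m₃ = 1 − 1 + 0 = 0  ✓
triangle: |3−1|=2 ≤ l₃=1 ≤ 3+1=4  ✗
parity: l₁+l₂+l₃ = 5 is odd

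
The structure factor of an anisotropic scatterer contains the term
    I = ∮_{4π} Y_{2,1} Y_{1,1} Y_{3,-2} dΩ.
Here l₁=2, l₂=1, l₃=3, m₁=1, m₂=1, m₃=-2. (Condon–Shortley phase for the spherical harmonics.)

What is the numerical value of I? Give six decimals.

Rules hold: Σm=0, L=6 even, 1≤3≤3.
N = 5·3·7 = 105
Δ = 0!·4!·2!/7! = 1/105
Racah Σ t=0..0: t=0:+1/4 = 1/4
⇒ 3j(2 1 3; 0 0 0)² = 3/35, sgn -1
Racah Σ t=0..0: t=0:+1/12 = 1/12
⇒ 3j(2 1 3; 1 1 -2)² = 2/21, sgn -1
4πI² = N·(3j₀)²·(3jₘ)² = 6/7
I = +1·√(0.857143/4π) = 0.26116903

0.261169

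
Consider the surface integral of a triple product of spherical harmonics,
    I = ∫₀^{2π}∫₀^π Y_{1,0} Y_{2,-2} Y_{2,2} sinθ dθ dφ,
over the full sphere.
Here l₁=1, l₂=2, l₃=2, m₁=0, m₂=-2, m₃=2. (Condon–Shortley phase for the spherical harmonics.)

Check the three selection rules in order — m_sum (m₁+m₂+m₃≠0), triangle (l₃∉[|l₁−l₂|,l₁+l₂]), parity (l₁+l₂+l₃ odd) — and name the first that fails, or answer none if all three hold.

parity

m₁+m₂+m₃ = 0 − 2 + 2 = 0  ✓
triangle: |1−2|=1 ≤ l₃=2 ≤ 1+2=3  ✓
parity: l₁+l₂+l₃ = 5 is odd  ✗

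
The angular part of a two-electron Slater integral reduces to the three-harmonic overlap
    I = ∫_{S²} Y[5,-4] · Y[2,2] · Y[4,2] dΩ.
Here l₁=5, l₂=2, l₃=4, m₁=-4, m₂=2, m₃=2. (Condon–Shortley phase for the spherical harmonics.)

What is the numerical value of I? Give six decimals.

0.000000

Σlᵢ=11 odd — θ-integrand is odd under cosθ→−cosθ; I=0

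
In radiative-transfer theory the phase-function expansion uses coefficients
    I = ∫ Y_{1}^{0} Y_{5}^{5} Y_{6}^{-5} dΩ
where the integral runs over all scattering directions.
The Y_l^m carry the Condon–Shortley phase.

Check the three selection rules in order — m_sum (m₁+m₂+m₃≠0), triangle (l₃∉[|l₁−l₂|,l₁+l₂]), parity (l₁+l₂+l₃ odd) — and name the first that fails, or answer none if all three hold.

Σmᵢ = 0  ✓
l₃∈[|l₁−l₂|,l₁+l₂]=[4,6], have l₃=6  ✓
Σlᵢ = 12 ⇒ even  ✓

none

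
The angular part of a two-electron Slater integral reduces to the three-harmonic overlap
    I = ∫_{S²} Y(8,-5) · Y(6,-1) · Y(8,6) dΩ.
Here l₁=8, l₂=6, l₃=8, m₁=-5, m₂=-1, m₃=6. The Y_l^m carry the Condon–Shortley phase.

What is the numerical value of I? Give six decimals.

m-sum 0 ✓  L=22 even ✓  2≤8≤14 ✓
Π(2lᵢ+1) = 17×13×17 = 3757
triangle coeff Δ(8,6,8) = 1/13742520792
Σ_t [0,6]: t=0:+1/41803776000 t=1:−1/435456000 t=2:+1/39813120 t=3:−1/18662400 t=4:+1/39813120 t=5:−1/435456000 t=6:+1/41803776000 = -11/1393459200
(3j)²=600/96577 [(8 6 8; 0 0 0)], sign=-1
Σ_t [3,5]: t=3:−1/6270566400 t=4:+1/2090188800 t=5:−1/6967296000 = 11/62705664000
(3j)²=1573/178296 [(8 6 8; -5 -1 6)], sign=+1
⇒ 4πI² = 39325/190969
I = (-1)√(39325/190969/(4π)) = -0.12801121

-0.128011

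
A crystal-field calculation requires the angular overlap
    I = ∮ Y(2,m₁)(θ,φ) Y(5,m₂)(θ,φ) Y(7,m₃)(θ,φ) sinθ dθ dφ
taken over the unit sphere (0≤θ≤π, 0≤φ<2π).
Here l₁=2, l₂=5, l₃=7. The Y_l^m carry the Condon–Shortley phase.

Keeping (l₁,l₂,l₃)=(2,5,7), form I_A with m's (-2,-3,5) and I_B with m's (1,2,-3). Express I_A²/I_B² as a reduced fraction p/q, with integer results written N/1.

33/32

l's match ⇒ only the (l;m) 3-j factors differ between A and B.
A: triangle coeff Δ(2,5,7) = 1/15015; Σ_t [0,0]: t=0:+1/1935360 = 1/1935360; (3j)²=3/91 [(2 5 7; -2 -3 5)], sign=+1
B: triangle coeff Δ(2,5,7) = 1/15015; Σ_t [0,0]: t=0:+1/181440 = 1/181440; (3j)²=32/1001 [(2 5 7; 1 2 -3)], sign=+1
I_A²/I_B² = (3/91)/(32/1001) = 33/32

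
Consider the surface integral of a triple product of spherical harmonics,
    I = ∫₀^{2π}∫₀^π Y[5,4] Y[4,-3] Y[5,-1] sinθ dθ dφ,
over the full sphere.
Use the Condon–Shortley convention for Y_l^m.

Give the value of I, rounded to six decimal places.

-0.168084

Rules hold: Σm=0, L=14 even, 1≤5≤9.
N = 11·9·11 = 1089
Δ = 4!·6!·4!/15! = 1/3153150
Racah Σ t=0..4: t=0:+1/69120 t=1:−1/1728 t=2:+1/576 t=3:−1/1728 t=4:+1/69120 = 7/11520
⇒ 3j(5 4 5; 0 0 0)² = 2/143, sgn -1
Racah Σ t=0..1: t=0:+1/17280 t=1:−1/103680 = 1/20736
⇒ 3j(5 4 5; 4 -3 -1)² = 10/429, sgn +1
4πI² = N·(3j₀)²·(3jₘ)² = 60/169
I = -1·√(0.35503/4π) = -0.16808437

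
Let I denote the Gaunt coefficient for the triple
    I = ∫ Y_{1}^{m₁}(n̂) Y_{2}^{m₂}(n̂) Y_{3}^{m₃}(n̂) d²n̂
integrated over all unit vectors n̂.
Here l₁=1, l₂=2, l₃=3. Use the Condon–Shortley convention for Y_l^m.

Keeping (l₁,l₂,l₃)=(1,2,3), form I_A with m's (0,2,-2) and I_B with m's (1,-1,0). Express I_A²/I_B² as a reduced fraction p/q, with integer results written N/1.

Same 1,2,3: normalisation and zero-m 3j drop out of the ratio.
A: Δ: 0! 2! 4! / 7! → 1/105; sum: t=0:+1/24 = 1/24; 3j²(1 2 3; 0 2 -2) = Δ·Π!·Σ² = 1/21  (sign -1)
B: Δ: 0! 2! 4! / 7! → 1/105; sum: t=0:+1/12 = 1/12; 3j²(1 2 3; 1 -1 0) = Δ·Π!·Σ² = 1/35  (sign -1)
I_A²/I_B² = (1/21)/(1/35) = 5/3

5/3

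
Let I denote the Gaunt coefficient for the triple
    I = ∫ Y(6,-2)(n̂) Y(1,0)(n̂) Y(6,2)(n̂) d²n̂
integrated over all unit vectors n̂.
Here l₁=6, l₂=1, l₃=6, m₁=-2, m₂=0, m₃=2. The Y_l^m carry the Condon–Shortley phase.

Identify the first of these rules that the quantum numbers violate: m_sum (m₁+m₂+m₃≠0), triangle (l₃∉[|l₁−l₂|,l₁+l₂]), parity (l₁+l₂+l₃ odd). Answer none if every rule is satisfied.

parity

m₁+m₂+m₃ = -2 + 0 + 2 = 0  ✓
triangle: |6−1|=5 ≤ l₃=6 ≤ 6+1=7  ✓
parity: l₁+l₂+l₃ = 13 is odd  ✗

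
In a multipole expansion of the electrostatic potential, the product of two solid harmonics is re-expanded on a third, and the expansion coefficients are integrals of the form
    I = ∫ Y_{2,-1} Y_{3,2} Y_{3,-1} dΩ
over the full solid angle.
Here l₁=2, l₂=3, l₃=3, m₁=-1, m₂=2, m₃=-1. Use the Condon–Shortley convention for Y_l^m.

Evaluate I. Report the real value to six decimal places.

0.162868

Rules hold: Σm=0, L=8 even, 1≤3≤5.
N = 5·7·7 = 245
Δ = 2!·2!·4!/9! = 1/3780
Racah Σ t=0..2: t=0:+1/24 t=1:−1/4 t=2:+1/24 = -1/6
⇒ 3j(2 3 3; 0 0 0)² = 4/105, sgn +1
Racah Σ t=1..2: t=1:−1/48 t=2:+1/12 = 1/16
⇒ 3j(2 3 3; -1 2 -1)² = 1/28, sgn +1
4πI² = N·(3j₀)²·(3jₘ)² = 1/3
I = +1·√(0.333333/4π) = 0.16286750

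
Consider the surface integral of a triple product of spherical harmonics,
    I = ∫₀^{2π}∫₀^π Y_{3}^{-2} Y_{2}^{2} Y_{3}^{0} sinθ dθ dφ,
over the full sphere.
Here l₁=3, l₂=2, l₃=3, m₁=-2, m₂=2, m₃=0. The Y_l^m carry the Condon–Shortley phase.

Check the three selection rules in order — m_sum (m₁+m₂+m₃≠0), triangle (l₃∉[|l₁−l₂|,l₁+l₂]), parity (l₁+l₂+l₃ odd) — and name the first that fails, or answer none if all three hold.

m₁+m₂+m₃ = -2 + 2 + 0 = 0  ✓
triangle: |3−2|=1 ≤ l₃=3 ≤ 3+2=5  ✓
parity: l₁+l₂+l₃ = 8 is even  ✓

none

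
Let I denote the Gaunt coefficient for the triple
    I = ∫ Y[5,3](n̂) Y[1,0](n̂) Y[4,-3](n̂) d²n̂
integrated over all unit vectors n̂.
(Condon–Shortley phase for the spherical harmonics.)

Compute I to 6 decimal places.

-0.196426

Checks pass: Σm=0; 10 even; l₃=4∈[4,6].
(2·5+1)(2·1+1)(2·4+1) = 297
Δ: 2! 8! 0! / 11! → 1/495
sum: t=1:−1/576 = -1/576
3j²(5 1 4; 0 0 0) = Δ·Π!·Σ² = 5/99  (sign -1)
sum: t=1:−1/5040 = -1/5040
3j²(5 1 4; 3 0 -3) = Δ·Π!·Σ² = 16/495  (sign +1)
combine: 4πI² = 297·5/99·16/495 = 16/33
take √, sign -1: I = -0.19642560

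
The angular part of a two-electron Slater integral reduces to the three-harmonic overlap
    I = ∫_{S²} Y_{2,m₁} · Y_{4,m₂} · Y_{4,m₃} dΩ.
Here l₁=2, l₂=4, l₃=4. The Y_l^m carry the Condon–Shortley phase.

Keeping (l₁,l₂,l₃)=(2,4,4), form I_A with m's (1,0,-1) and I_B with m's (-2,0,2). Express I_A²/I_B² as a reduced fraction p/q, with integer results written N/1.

1/18

l's match ⇒ only the (l;m) 3-j factors differ between A and B.
A: triangle coeff Δ(2,4,4) = 1/13860; Σ_t [0,1]: t=0:+1/96 t=1:−1/72 = -1/288; (3j)²=1/462 [(2 4 4; 1 0 -1)], sign=+1
B: triangle coeff Δ(2,4,4) = 1/13860; Σ_t [2,2]: t=2:+1/192 = 1/192; (3j)²=3/77 [(2 4 4; -2 0 2)], sign=+1
I_A²/I_B² = (1/462)/(3/77) = 1/18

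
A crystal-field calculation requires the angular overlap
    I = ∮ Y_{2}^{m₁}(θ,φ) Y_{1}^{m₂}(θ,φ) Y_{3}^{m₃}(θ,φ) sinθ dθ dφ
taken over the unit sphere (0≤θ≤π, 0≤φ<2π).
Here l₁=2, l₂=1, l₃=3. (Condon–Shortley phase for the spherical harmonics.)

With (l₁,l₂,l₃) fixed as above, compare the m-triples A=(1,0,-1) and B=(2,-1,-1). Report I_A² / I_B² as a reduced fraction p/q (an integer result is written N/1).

Shared (l₁,l₂,l₃)=(2,1,3): N and (l;000)² cancel in I_A²/I_B².
A: Δ = 0!·4!·2!/7! = 1/105; Racah Σ t=0..0: t=0:+1/6 = 1/6; ⇒ 3j(2 1 3; 1 0 -1)² = 8/105, sgn +1
B: Δ = 0!·4!·2!/7! = 1/105; Racah Σ t=0..0: t=0:+1/48 = 1/48; ⇒ 3j(2 1 3; 2 -1 -1)² = 1/105, sgn +1
I_A²/I_B² = (8/105)/(1/105) = 8/1

8/1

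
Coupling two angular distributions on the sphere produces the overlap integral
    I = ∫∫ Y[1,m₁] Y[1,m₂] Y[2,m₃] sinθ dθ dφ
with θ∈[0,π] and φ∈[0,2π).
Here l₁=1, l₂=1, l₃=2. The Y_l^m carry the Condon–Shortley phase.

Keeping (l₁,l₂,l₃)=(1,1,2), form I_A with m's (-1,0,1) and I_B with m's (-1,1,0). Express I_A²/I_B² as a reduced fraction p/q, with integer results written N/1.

l's match ⇒ only the (l;m) 3-j factors differ between A and B.
A: triangle coeff Δ(1,1,2) = 1/30; Σ_t [0,0]: t=0:+1/2 = 1/2; (3j)²=1/10 [(1 1 2; -1 0 1)], sign=-1
B: triangle coeff Δ(1,1,2) = 1/30; Σ_t [0,0]: t=0:+1/4 = 1/4; (3j)²=1/30 [(1 1 2; -1 1 0)], sign=+1
I_A²/I_B² = (1/10)/(1/30) = 3/1

3/1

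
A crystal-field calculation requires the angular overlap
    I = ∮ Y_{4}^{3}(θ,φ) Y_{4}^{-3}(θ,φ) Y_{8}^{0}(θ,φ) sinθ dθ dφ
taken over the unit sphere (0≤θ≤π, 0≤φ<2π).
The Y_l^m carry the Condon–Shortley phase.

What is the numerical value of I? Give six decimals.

0.026793

Checks pass: Σm=0; 16 even; l₃=8∈[0,8].
(2·4+1)(2·4+1)(2·8+1) = 1377
Δ: 0! 8! 8! / 17! → 1/218790
sum: t=0:+1/331776 = 1/331776
3j²(4 4 8; 0 0 0) = Δ·Π!·Σ² = 490/21879  (sign +1)
sum: t=0:+1/25401600 = 1/25401600
3j²(4 4 8; 3 -3 0) = Δ·Π!·Σ² = 32/109395  (sign +1)
combine: 4πI² = 1377·490/21879·32/109395 = 3136/347633
take √, sign +1: I = 0.02679308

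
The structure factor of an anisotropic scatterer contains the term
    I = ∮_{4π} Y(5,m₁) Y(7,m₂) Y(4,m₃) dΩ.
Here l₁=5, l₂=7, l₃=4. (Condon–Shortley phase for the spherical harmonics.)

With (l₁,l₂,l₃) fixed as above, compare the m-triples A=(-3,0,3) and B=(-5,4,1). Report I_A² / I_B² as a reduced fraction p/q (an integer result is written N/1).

35378/37125

Shared (l₁,l₂,l₃)=(5,7,4): N and (l;000)² cancel in I_A²/I_B².
A: Δ = 8!·2!·6!/17! = 1/6126120; Racah Σ t=6..7: t=6:+1/345600 t=7:−1/3628800 = 19/7257600; ⇒ 3j(5 7 4; -3 0 3)² = 2527/218790, sgn -1
B: Δ = 8!·2!·6!/17! = 1/6126120; Racah Σ t=8..8: t=8:+1/2903040 = 1/2903040; ⇒ 3j(5 7 4; -5 4 1)² = 75/6188, sgn -1
I_A²/I_B² = (2527/218790)/(75/6188) = 35378/37125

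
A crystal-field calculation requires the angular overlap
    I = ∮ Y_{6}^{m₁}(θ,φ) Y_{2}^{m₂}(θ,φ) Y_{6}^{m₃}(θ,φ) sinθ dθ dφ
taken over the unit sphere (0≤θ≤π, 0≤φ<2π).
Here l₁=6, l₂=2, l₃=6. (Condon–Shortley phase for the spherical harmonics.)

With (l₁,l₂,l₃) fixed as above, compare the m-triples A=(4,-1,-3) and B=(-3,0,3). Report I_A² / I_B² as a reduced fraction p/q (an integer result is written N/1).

49/5

Same 6,2,6: normalisation and zero-m 3j drop out of the ratio.
A: Δ: 2! 10! 2! / 15! → 1/90090; sum: t=0:+1/161280 t=1:−1/725760 = 1/207360; 3j²(6 2 6; 4 -1 -3) = Δ·Π!·Σ² = 7/286  (sign -1)
B: Δ: 2! 10! 2! / 15! → 1/90090; sum: t=0:+1/1451520 t=1:−1/80640 t=2:+1/120960 = -1/290304; 3j²(6 2 6; -3 0 3) = Δ·Π!·Σ² = 5/2002  (sign +1)
I_A²/I_B² = (7/286)/(5/2002) = 49/5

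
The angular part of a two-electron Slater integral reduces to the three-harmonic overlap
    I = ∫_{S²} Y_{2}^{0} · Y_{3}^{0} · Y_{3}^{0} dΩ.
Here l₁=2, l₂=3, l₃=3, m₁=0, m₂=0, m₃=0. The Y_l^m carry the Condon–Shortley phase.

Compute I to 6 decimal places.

0.168209

Checks pass: Σm=0; 8 even; l₃=3∈[1,5].
(2·2+1)(2·3+1)(2·3+1) = 245
Δ: 2! 2! 4! / 9! → 1/3780
sum: t=0:+1/24 t=1:−1/4 t=2:+1/24 = -1/6
3j²(2 3 3; 0 0 0) = Δ·Π!·Σ² = 4/105  (sign +1)
(m-triple is (0,0,0) — same symbol as above.)
combine: 4πI² = 245·4/105·4/105 = 16/45
take √, sign +1: I = 0.16820883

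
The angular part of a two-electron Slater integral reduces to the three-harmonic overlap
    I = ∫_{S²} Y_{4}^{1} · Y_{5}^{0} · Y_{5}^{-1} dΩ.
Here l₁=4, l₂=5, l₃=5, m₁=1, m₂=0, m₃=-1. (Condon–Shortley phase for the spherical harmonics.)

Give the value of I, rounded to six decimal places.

m-sum 0 ✓  L=14 even ✓  1≤5≤9 ✓
Π(2lᵢ+1) = 9×11×11 = 1089
triangle coeff Δ(4,5,5) = 1/3153150
Σ_t [0,4]: t=0:+1/69120 t=1:−1/1728 t=2:+1/576 t=3:−1/1728 t=4:+1/69120 = 7/11520
(3j)²=2/143 [(4 5 5; 0 0 0)], sign=-1
Σ_t [0,3]: t=0:+1/17280 t=1:−1/1152 t=2:+1/864 t=3:−1/6912 = 7/34560
(3j)²=1/429 [(4 5 5; 1 0 -1)], sign=+1
⇒ 4πI² = 6/169
I = (-1)√(6/169/(4π)) = -0.05315295

-0.053153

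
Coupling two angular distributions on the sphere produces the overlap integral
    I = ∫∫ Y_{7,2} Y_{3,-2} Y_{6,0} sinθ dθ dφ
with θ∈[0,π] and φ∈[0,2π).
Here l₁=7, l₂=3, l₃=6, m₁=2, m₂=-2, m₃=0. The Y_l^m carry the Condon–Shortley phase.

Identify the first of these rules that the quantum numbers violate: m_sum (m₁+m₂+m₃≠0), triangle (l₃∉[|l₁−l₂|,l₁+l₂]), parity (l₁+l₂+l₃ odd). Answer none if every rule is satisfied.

m₁+m₂+m₃ = 2 − 2 + 0 = 0  ✓
triangle: |7−3|=4 ≤ l₃=6 ≤ 7+3=10  ✓
parity: l₁+l₂+l₃ = 16 is even  ✓

none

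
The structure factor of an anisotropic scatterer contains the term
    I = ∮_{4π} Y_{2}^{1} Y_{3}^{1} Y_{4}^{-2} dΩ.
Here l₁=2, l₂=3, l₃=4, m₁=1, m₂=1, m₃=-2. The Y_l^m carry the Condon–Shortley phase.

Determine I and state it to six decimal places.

0.000000

l₁+l₂+l₃=9 is odd: 3j(l;000)=0 ⇒ I=0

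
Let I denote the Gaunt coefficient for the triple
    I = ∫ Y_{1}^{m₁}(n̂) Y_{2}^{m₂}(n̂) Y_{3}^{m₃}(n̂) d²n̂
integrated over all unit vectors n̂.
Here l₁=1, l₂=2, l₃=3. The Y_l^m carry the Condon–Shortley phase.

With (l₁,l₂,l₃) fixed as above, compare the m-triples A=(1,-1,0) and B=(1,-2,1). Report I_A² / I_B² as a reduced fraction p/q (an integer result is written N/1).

Same 1,2,3: normalisation and zero-m 3j drop out of the ratio.
A: Δ: 0! 2! 4! / 7! → 1/105; sum: t=0:+1/12 = 1/12; 3j²(1 2 3; 1 -1 0) = Δ·Π!·Σ² = 1/35  (sign -1)
B: Δ: 0! 2! 4! / 7! → 1/105; sum: t=0:+1/48 = 1/48; 3j²(1 2 3; 1 -2 1) = Δ·Π!·Σ² = 1/105  (sign +1)
I_A²/I_B² = (1/35)/(1/105) = 3/1

3/1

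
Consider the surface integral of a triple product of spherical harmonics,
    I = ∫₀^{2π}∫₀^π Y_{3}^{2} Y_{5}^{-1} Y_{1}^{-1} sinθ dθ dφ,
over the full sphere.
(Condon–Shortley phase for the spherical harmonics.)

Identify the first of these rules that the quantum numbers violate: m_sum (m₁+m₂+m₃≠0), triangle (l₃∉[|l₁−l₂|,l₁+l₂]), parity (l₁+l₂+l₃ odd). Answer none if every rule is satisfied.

m₁+m₂+m₃ = 2 − 1 − 1 = 0  ✓
triangle: |3−5|=2 ≤ l₃=1 ≤ 3+5=8  ✗
parity: l₁+l₂+l₃ = 9 is odd

triangle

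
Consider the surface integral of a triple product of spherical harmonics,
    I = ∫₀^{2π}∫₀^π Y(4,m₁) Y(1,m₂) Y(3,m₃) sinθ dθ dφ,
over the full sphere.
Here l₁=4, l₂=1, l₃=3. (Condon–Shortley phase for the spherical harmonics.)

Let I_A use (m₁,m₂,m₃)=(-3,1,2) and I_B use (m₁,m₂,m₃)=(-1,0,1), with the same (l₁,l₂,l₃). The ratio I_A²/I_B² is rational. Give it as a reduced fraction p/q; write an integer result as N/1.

l's match ⇒ only the (l;m) 3-j factors differ between A and B.
A: triangle coeff Δ(4,1,3) = 1/252; Σ_t [2,2]: t=2:+1/240 = 1/240; (3j)²=1/12 [(4 1 3; -3 1 2)], sign=-1
B: triangle coeff Δ(4,1,3) = 1/252; Σ_t [1,1]: t=1:−1/48 = -1/48; (3j)²=5/84 [(4 1 3; -1 0 1)], sign=-1
I_A²/I_B² = (1/12)/(5/84) = 7/5

7/5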